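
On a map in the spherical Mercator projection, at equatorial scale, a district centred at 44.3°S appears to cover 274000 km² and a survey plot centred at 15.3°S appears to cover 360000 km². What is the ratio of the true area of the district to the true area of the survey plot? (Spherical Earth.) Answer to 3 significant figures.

On Mercator the areal scale is sec²φ, so true area = apparent × cos²φ.
True area of district: 274000 × cos²(44.3°) = 274000 × 0.5122 = 140300 km².
True area of survey plot: 360000 × cos²(15.3°) = 360000 × 0.9304 = 334900 km².
Ratio = 140300 / 334900 ≈ 0.419.

0.419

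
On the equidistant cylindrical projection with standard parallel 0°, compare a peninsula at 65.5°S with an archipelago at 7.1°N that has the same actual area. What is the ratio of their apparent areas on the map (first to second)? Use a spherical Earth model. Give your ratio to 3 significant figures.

2.39

In the plate carrée (x = Rλ, y = Rφ), meridians are true-scale (h = 1) and parallels are stretched by k = sec φ.
Areal scale at 65.5°: h·k = 1.000 × 2.411 = 2.411.
Areal scale at 7.1°: h·k = 1.000 × 1.008 = 1.008.
Ratio = 2.411/1.008 ≈ 2.39.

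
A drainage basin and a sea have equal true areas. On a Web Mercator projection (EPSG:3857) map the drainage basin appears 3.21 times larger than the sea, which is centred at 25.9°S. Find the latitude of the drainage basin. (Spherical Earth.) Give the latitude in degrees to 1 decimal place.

59.9°

On Mercator, (apparent₁)/(apparent₂) = sec²φ₁ / sec²φ₂ when true areas are equal.
cos²φ₂ / cos²φ₁ = 3.21  ⇒  cos φ₁ = cos 25.9° / √3.21 = 0.8996/1.792 = 0.5021.
φ₁ = arccos(0.5021) ≈ 59.9°.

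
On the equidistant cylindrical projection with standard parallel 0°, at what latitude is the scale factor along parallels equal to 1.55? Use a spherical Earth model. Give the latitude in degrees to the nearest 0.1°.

Plate carrée: h = 1, k = sec φ along parallels.
sec φ = 1.55  ⇒  cos φ = 0.6452  ⇒  φ ≈ 49.8°.

49.8°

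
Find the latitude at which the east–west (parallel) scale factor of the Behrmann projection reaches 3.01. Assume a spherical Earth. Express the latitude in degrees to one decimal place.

The Behrmann projection is cylindrical equal-area with φ₀ = 30°. Cylindrical equal-area (φ₀ = 30°): h = cos φ / cos 30° along meridians, k = cos 30° / cos φ along parallels; h·k = 1.
k = cos φ₀ / cos φ = 3.01  ⇒  cos φ = cos 30° / 3.01 = 0.2877.
φ = arccos(0.2877) ≈ 73.3°.

73.3°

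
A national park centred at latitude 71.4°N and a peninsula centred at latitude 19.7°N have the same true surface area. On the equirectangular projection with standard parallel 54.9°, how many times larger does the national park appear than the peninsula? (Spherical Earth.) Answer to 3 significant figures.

2.95

In the equirectangular projection with standard parallel φ₀ = 54.9° (x = Rλ cos φ₀, y = Rφ), meridians are true-scale (h = 1) and the parallel scale is k = cos φ₀ / cos φ.
Areal scale at 71.4°: h·k = 1.000 × 1.803 = 1.803.
Areal scale at 19.7°: h·k = 1.000 × 0.6108 = 0.6108.
Ratio = 1.803/0.6108 ≈ 2.95.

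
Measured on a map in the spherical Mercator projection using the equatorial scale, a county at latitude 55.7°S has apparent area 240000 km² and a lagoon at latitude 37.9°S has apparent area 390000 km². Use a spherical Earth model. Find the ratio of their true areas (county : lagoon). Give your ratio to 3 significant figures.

Since Mercator area scale is 1/cos²φ, the true area equals the apparent area multiplied by cos²φ.
True area of county: 240000 × cos²(55.7°) = 240000 × 0.3176 = 76210 km².
True area of lagoon: 390000 × cos²(37.9°) = 390000 × 0.6227 = 242800 km².
Ratio = 76210 / 242800 ≈ 0.314.

0.314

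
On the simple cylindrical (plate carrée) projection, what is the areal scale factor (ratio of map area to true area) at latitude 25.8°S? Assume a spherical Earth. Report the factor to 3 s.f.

1.11

For the equirectangular projection with φ₀ = 0 (plate carrée), h = 1 along meridians and k = sec φ along parallels.
Areal scale = h·k = 1 × sec φ; at 25.8°, h = 1.000, k = 1.111, so h·k = 1.111.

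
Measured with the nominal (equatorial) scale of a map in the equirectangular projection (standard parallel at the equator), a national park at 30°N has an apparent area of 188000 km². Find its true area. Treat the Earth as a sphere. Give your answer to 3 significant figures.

163000 km²

For the equirectangular projection with φ₀ = 0 (plate carrée), h = 1 along meridians and k = sec φ along parallels.
Areal scale = h·k = 1 × sec φ; at 30°, h = 1.000, k = 1.155, so h·k = 1.155.
True area = apparent / (areal scale) = 188000 / 1.155 ≈ 163000 km².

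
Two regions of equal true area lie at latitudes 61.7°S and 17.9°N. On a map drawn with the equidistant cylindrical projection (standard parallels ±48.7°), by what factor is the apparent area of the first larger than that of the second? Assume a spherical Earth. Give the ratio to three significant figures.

2.01

The equidistant cylindrical projection with φ₀ = 48.7° has h = 1 (meridians true) and k = cos φ₀ / cos φ along parallels.
Areal scale at 61.7°: h·k = 1.000 × 1.392 = 1.392.
Areal scale at 17.9°: h·k = 1.000 × 0.6936 = 0.6936.
Ratio = 1.392/0.6936 ≈ 2.01.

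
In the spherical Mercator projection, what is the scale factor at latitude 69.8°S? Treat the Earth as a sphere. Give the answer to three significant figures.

2.90

For Mercator, h = k = sec φ (a conformal cylindrical projection has a single point scale, 1/cos φ).
k = 1/cos 69.8° = 1/0.3453 = 2.896.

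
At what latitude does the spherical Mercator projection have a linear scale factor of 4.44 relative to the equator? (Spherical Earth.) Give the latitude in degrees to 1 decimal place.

Mercator scale is k = sec φ = 1/cos φ.
1/cos φ = 4.44  ⇒  cos φ = 0.2252  ⇒  φ = arccos(0.2252) ≈ 77.0°.

77.0°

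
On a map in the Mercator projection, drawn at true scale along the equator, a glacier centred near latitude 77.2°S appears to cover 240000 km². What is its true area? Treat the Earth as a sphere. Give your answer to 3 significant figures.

11800 km²

The Mercator projection is conformal; its linear scale factor is the same in every direction and equals sec φ = 1/cos φ.
Areal scale = k² = sec²φ = 1/cos²(77.2°) = 1/0.2215² = 20.37.
True area = apparent / (areal scale) = 240000 / 20.37 ≈ 11800 km².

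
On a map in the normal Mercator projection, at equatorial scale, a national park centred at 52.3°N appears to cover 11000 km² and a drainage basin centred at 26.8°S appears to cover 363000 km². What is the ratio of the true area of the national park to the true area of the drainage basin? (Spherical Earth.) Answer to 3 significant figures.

0.0142

Since Mercator area scale is 1/cos²φ, the true area equals the apparent area multiplied by cos²φ.
True area of national park: 11000 × cos²(52.3°) = 11000 × 0.3740 = 4114 km².
True area of drainage basin: 363000 × cos²(26.8°) = 363000 × 0.7967 = 289200 km².
Ratio = 4114 / 289200 ≈ 0.0142.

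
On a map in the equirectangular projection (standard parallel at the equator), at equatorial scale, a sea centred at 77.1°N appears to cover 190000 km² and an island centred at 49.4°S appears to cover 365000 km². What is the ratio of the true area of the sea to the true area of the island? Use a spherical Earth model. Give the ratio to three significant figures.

0.179

On the plate carrée, areal scale = h·k = 1 × sec φ, so true area = apparent × cos φ.
True area of sea: 190000 × cos(77.1°) = 190000 × 0.2233 = 42420 km².
True area of island: 365000 × cos(49.4°) = 365000 × 0.6508 = 237500 km².
Ratio = 42420 / 237500 ≈ 0.179.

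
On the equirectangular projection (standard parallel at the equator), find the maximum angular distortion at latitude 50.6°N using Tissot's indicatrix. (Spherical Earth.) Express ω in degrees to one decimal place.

25.8°

For the equirectangular projection with φ₀ = 0 (plate carrée), h = 1 along meridians and k = sec φ along parallels.
At 50.6°: h = 1.000, k = 1.575; principal scales a = 1.575, b = 1.000.
sin(ω/2) = (a − b)/(a + b) = 0.5755/2.575 = 0.2234, so ω = 2 arcsin(0.2234) ≈ 25.8°.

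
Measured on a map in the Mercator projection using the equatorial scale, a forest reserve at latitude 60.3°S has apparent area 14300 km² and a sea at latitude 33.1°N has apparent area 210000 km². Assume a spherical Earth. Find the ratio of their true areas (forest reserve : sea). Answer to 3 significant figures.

Since Mercator area scale is 1/cos²φ, the true area equals the apparent area multiplied by cos²φ.
True area of forest reserve: 14300 × cos²(60.3°) = 14300 × 0.2455 = 3510 km².
True area of sea: 210000 × cos²(33.1°) = 210000 × 0.7018 = 147400 km².
Ratio = 3510 / 147400 ≈ 0.0238.

0.0238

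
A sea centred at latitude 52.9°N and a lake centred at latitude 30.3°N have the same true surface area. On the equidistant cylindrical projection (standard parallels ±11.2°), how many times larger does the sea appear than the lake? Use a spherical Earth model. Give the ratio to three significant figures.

1.43

In the equirectangular projection with standard parallel φ₀ = 11.2° (x = Rλ cos φ₀, y = Rφ), meridians are true-scale (h = 1) and the parallel scale is k = cos φ₀ / cos φ.
Areal scale at 52.9°: h·k = 1.000 × 1.626 = 1.626.
Areal scale at 30.3°: h·k = 1.000 × 1.136 = 1.136.
Ratio = 1.626/1.136 ≈ 1.43.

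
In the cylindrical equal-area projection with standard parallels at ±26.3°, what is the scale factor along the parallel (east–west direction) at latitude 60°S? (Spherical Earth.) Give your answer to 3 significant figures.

For cylindrical equal-area with standard parallel φ₀, h = cos φ / cos φ₀ and k = cos φ₀ / cos φ, so h·k = 1.
k = cos 26.3° / cos 60° = 0.8965/0.5000 = 1.793.

1.79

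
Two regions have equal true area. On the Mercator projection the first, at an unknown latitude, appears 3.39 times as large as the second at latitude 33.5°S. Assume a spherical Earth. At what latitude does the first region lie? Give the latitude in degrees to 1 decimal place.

63.1°

Mercator areal scale is sec²φ, so apparent-area ratio = sec²φ₁ / sec²φ₂ = cos²φ₂ / cos²φ₁.
cos²φ₂ / cos²φ₁ = 3.39  ⇒  cos φ₁ = cos 33.5° / √3.39 = 0.8339/1.841 = 0.4529.
φ₁ = arccos(0.4529) ≈ 63.1°.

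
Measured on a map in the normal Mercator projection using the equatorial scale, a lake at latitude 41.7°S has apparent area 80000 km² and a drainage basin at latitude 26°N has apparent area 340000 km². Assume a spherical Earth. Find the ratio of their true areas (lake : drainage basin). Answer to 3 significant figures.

Mercator's areal exaggeration is sec²φ; hence true area = (apparent area) · cos²φ.
True area of lake: 80000 × cos²(41.7°) = 80000 × 0.5575 = 44600 km².
True area of drainage basin: 340000 × cos²(26°) = 340000 × 0.8078 = 274700 km².
Ratio = 44600 / 274700 ≈ 0.162.

0.162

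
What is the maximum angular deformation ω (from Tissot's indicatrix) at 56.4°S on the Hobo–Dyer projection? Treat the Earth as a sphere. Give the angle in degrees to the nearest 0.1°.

40.4°

Hobo–Dyer is a cylindrical equal-area projection with standard parallels at ±37.5°. Cylindrical equal-area (φ₀ = 37.5°): h = cos φ / cos 37.5° along meridians, k = cos 37.5° / cos φ along parallels; h·k = 1.
At 56.4°: h = 0.6975, k = 1.434; principal scales a = 1.434, b = 0.6975.
sin(ω/2) = (a − b)/(a + b) = 0.7361/2.131 = 0.3454, so ω = 2 arcsin(0.3454) ≈ 40.4°.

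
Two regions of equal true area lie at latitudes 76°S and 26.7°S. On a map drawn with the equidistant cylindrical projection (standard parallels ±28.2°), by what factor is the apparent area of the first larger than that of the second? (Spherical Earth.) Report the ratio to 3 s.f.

3.69

In the equirectangular projection with standard parallel φ₀ = 28.2° (x = Rλ cos φ₀, y = Rφ), meridians are true-scale (h = 1) and the parallel scale is k = cos φ₀ / cos φ.
Areal scale at 76°: h·k = 1.000 × 3.643 = 3.643.
Areal scale at 26.7°: h·k = 1.000 × 0.9865 = 0.9865.
Ratio = 3.643/0.9865 ≈ 3.69.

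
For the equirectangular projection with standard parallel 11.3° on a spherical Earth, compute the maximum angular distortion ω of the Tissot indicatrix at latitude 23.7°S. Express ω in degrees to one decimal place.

3.9°

In the equirectangular projection with standard parallel φ₀ = 11.3° (x = Rλ cos φ₀, y = Rφ), meridians are true-scale (h = 1) and the parallel scale is k = cos φ₀ / cos φ.
At 23.7°: h = 1.000, k = 1.071; principal scales a = 1.071, b = 1.000.
sin(ω/2) = (a − b)/(a + b) = 0.07093/2.071 = 0.03425, so ω = 2 arcsin(0.03425) ≈ 3.9°.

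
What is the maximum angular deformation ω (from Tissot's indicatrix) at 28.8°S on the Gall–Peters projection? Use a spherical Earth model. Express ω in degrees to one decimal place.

24.4°

Gall–Peters is a cylindrical equal-area projection with standard parallels at ±45°. Cylindrical equal-area (φ₀ = 45°): h = cos φ / cos 45° along meridians, k = cos 45° / cos φ along parallels; h·k = 1.
At 28.8°: h = 1.239, k = 0.8069; principal scales a = 1.239, b = 0.8069.
sin(ω/2) = (a − b)/(a + b) = 0.4324/2.046 = 0.2113, so ω = 2 arcsin(0.2113) ≈ 24.4°.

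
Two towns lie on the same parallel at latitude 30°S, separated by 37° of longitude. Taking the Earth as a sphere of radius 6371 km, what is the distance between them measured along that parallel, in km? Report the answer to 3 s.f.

Arc length along a parallel = R cos φ · Δλ (with Δλ in radians).
= 6371 × cos 30° × (37° × π/180) = 6371 × 0.8660 × 0.6458 ≈ 3560 km.

3560 km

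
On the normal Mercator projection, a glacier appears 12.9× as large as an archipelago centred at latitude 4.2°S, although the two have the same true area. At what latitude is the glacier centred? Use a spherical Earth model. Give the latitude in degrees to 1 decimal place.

73.9°

On Mercator, (apparent₁)/(apparent₂) = sec²φ₁ / sec²φ₂ when true areas are equal.
cos²φ₂ / cos²φ₁ = 12.9  ⇒  cos φ₁ = cos 4.2° / √12.9 = 0.9973/3.592 = 0.2777.
φ₁ = arccos(0.2777) ≈ 73.9°.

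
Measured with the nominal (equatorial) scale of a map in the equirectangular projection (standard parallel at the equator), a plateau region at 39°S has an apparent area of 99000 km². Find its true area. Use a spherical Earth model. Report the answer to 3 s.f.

For the equirectangular projection with φ₀ = 0 (plate carrée), h = 1 along meridians and k = sec φ along parallels.
Areal scale = h·k = 1 × sec φ; at 39°, h = 1.000, k = 1.287, so h·k = 1.287.
True area = apparent / (areal scale) = 99000 / 1.287 ≈ 76900 km².

76900 km²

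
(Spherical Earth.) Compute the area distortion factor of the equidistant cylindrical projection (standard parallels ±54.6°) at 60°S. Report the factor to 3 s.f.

1.16

With standard parallel φ₀ = 54.6°, the equirectangular projection gives x = Rλ cos φ₀, y = Rφ, so h = 1 and k = cos 54.6° / cos φ.
Areal scale = h·k = 1 × cos φ₀ / cos φ; at 60°, h = 1.000, k = 1.159, so h·k = 1.159.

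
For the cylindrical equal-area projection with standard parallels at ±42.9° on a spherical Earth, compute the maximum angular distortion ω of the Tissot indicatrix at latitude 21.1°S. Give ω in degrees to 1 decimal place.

A cylindrical equal-area projection with standard parallel φ₀ has meridian scale h = cos φ / cos φ₀ and parallel scale k = cos φ₀ / cos φ (so areas are preserved, h·k = 1).
At 21.1°: h = 1.274, k = 0.7852; principal scales a = 1.274, b = 0.7852.
sin(ω/2) = (a − b)/(a + b) = 0.4884/2.059 = 0.2372, so ω = 2 arcsin(0.2372) ≈ 27.4°.

27.4°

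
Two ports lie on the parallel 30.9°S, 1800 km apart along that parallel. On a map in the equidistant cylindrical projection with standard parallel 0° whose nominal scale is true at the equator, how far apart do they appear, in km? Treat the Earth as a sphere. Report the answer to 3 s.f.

For the equirectangular projection with φ₀ = 0 (plate carrée), h = 1 along meridians and k = sec φ along parallels.
Along the parallel, k = sec 30.9° = 1/0.8581 = 1.165.
Map distance = 1800 × 1.165 ≈ 2100 km.

2100 km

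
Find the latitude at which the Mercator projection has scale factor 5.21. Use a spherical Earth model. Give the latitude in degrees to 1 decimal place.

78.9°

Mercator scale is k = sec φ = 1/cos φ.
1/cos φ = 5.21  ⇒  cos φ = 0.1919  ⇒  φ = arccos(0.1919) ≈ 78.9°.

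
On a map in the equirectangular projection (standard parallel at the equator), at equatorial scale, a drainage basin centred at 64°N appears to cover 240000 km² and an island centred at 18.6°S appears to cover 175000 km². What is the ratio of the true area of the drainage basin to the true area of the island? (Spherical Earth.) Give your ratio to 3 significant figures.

Plate carrée has h = 1 and k = sec φ, giving areal scale sec φ; true area = (apparent area) · cos φ.
True area of drainage basin: 240000 × cos(64°) = 240000 × 0.4384 = 105200 km².
True area of island: 175000 × cos(18.6°) = 175000 × 0.9478 = 165900 km².
Ratio = 105200 / 165900 ≈ 0.634.

0.634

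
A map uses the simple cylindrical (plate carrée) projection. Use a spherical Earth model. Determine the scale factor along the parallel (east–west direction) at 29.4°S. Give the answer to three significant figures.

1.15

For the equirectangular projection with φ₀ = 0 (plate carrée), h = 1 along meridians and k = sec φ along parallels.
k = 1/cos 29.4° = 1/0.8712 = 1.148.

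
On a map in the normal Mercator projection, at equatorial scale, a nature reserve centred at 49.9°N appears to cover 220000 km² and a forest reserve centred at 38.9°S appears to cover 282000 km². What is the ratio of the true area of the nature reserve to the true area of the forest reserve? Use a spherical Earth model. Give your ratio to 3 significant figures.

Mercator's areal exaggeration is sec²φ; hence true area = (apparent area) · cos²φ.
True area of nature reserve: 220000 × cos²(49.9°) = 220000 × 0.4149 = 91280 km².
True area of forest reserve: 282000 × cos²(38.9°) = 282000 × 0.6057 = 170800 km².
Ratio = 91280 / 170800 ≈ 0.534.

0.534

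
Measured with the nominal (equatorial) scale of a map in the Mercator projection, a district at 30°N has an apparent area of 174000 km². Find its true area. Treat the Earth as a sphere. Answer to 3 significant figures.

Mercator is conformal, so the point scale is isotropic: h = k = sec φ = 1/cos φ.
Areal scale = k² = sec²φ = 1/cos²(30°) = 1/0.8660² = 1.333.
True area = apparent / (areal scale) = 174000 / 1.333 ≈ 130000 km².

130000 km²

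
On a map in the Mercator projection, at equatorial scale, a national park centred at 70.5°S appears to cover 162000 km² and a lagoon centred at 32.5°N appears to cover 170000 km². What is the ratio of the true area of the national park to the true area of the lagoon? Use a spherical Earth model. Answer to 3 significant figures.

On Mercator the areal scale is sec²φ, so true area = apparent × cos²φ.
True area of national park: 162000 × cos²(70.5°) = 162000 × 0.1114 = 18050 km².
True area of lagoon: 170000 × cos²(32.5°) = 170000 × 0.7113 = 120900 km².
Ratio = 18050 / 120900 ≈ 0.149.

0.149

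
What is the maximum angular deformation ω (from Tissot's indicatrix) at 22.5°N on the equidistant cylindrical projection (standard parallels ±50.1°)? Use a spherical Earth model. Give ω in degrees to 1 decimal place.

20.8°

The equidistant cylindrical projection with φ₀ = 50.1° has h = 1 (meridians true) and k = cos φ₀ / cos φ along parallels.
At 22.5°: h = 1.000, k = 0.6943; principal scales a = 1.000, b = 0.6943.
sin(ω/2) = (a − b)/(a + b) = 0.3057/1.694 = 0.1804, so ω = 2 arcsin(0.1804) ≈ 20.8°.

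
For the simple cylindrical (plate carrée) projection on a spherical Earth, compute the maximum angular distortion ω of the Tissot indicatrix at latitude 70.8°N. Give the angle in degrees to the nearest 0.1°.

60.7°

Plate carrée maps x = Rλ, y = Rφ. The meridian scale is h = 1 and the parallel scale is k = 1/cos φ = sec φ.
At 70.8°: h = 1.000, k = 3.041; principal scales a = 3.041, b = 1.000.
sin(ω/2) = (a − b)/(a + b) = 2.041/4.041 = 0.5050, so ω = 2 arcsin(0.5050) ≈ 60.7°.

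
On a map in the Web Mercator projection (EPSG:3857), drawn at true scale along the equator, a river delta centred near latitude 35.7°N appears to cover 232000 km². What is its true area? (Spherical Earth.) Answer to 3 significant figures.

153000 km²

For Mercator, h = k = sec φ (a conformal cylindrical projection has a single point scale, 1/cos φ).
Areal scale = k² = sec²φ = 1/cos²(35.7°) = 1/0.8121² = 1.516.
True area = apparent / (areal scale) = 232000 / 1.516 ≈ 153000 km².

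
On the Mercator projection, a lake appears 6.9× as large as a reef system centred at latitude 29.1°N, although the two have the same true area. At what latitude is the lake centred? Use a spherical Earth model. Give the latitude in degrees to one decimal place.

70.6°

On Mercator, (apparent₁)/(apparent₂) = sec²φ₁ / sec²φ₂ when true areas are equal.
cos²φ₂ / cos²φ₁ = 6.9  ⇒  cos φ₁ = cos 29.1° / √6.9 = 0.8738/2.627 = 0.3326.
φ₁ = arccos(0.3326) ≈ 70.6°.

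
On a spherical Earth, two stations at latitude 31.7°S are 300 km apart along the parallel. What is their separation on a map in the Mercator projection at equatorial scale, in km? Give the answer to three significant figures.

353 km

For Mercator, h = k = sec φ (a conformal cylindrical projection has a single point scale, 1/cos φ).
Along the parallel, k = sec 31.7° = 1/0.8508 = 1.175.
Map distance = 300 × 1.175 ≈ 353 km.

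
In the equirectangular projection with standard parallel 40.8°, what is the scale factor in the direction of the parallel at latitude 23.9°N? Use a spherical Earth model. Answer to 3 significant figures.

0.828

The equidistant cylindrical projection with φ₀ = 40.8° has h = 1 (meridians true) and k = cos φ₀ / cos φ along parallels.
k = cos 40.8° / cos 23.9° = 0.7570/0.9143 = 0.8280.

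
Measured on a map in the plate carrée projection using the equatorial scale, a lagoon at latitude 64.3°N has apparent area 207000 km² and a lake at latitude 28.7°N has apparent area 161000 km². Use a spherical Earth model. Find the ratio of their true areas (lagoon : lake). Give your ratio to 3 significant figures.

Plate carrée has h = 1 and k = sec φ, giving areal scale sec φ; true area = (apparent area) · cos φ.
True area of lagoon: 207000 × cos(64.3°) = 207000 × 0.4337 = 89770 km².
True area of lake: 161000 × cos(28.7°) = 161000 × 0.8771 = 141200 km².
Ratio = 89770 / 141200 ≈ 0.636.

0.636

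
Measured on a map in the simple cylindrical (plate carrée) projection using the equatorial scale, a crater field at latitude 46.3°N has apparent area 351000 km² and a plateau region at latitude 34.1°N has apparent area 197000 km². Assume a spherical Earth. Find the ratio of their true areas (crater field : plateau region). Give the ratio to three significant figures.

Plate carrée has h = 1 and k = sec φ, giving areal scale sec φ; true area = (apparent area) · cos φ.
True area of crater field: 351000 × cos(46.3°) = 351000 × 0.6909 = 242500 km².
True area of plateau region: 197000 × cos(34.1°) = 197000 × 0.8281 = 163100 km².
Ratio = 242500 / 163100 ≈ 1.49.

1.49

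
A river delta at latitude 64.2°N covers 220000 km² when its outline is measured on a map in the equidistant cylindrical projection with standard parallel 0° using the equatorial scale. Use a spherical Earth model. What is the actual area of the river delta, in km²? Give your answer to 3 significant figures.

95800 km²

Plate carrée maps x = Rλ, y = Rφ. The meridian scale is h = 1 and the parallel scale is k = 1/cos φ = sec φ.
Areal scale = h·k = 1 × sec φ; at 64.2°, h = 1.000, k = 2.298, so h·k = 2.298.
True area = apparent / (areal scale) = 220000 / 2.298 ≈ 95800 km².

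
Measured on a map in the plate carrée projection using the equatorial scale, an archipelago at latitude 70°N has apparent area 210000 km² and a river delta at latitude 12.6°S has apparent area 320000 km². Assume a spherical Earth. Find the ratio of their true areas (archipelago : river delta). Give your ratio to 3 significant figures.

0.230

On the plate carrée, areal scale = h·k = 1 × sec φ, so true area = apparent × cos φ.
True area of archipelago: 210000 × cos(70°) = 210000 × 0.3420 = 71820 km².
True area of river delta: 320000 × cos(12.6°) = 320000 × 0.9759 = 312300 km².
Ratio = 71820 / 312300 ≈ 0.230.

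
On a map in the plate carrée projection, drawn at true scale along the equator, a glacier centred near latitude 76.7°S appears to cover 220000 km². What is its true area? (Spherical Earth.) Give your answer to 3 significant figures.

For the equirectangular projection with φ₀ = 0 (plate carrée), h = 1 along meridians and k = sec φ along parallels.
Areal scale = h·k = 1 × sec φ; at 76.7°, h = 1.000, k = 4.347, so h·k = 4.347.
True area = apparent / (areal scale) = 220000 / 4.347 ≈ 50600 km².

50600 km²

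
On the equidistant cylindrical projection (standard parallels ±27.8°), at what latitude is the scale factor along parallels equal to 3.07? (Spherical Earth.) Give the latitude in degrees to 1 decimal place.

73.3°

With standard parallel φ₀ = 27.8°, the equirectangular projection gives x = Rλ cos φ₀, y = Rφ, so h = 1 and k = cos 27.8° / cos φ.
k = cos φ₀ / cos φ = 3.07  ⇒  cos φ = cos 27.8° / 3.07 = 0.2881.
φ = arccos(0.2881) ≈ 73.3°.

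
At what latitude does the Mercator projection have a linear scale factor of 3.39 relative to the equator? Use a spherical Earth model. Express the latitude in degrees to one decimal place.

Mercator scale is k = sec φ = 1/cos φ.
1/cos φ = 3.39  ⇒  cos φ = 0.2950  ⇒  φ = arccos(0.2950) ≈ 72.8°.

72.8°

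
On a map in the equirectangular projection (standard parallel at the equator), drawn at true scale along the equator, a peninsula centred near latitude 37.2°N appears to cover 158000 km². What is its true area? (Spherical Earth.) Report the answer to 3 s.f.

For the equirectangular projection with φ₀ = 0 (plate carrée), h = 1 along meridians and k = sec φ along parallels.
Areal scale = h·k = 1 × sec φ; at 37.2°, h = 1.000, k = 1.255, so h·k = 1.255.
True area = apparent / (areal scale) = 158000 / 1.255 ≈ 126000 km².

126000 km²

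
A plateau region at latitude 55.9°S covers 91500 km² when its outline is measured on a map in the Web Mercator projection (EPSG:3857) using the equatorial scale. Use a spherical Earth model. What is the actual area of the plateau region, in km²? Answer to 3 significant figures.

For Mercator, h = k = sec φ (a conformal cylindrical projection has a single point scale, 1/cos φ).
Areal scale = k² = sec²φ = 1/cos²(55.9°) = 1/0.5606² = 3.182.
True area = apparent / (areal scale) = 91500 / 3.182 ≈ 28800 km².

28800 km²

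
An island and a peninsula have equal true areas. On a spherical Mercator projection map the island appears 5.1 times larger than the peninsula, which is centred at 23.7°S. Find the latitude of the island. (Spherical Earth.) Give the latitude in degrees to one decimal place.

66.1°

On Mercator, (apparent₁)/(apparent₂) = sec²φ₁ / sec²φ₂ when true areas are equal.
cos²φ₂ / cos²φ₁ = 5.1  ⇒  cos φ₁ = cos 23.7° / √5.1 = 0.9157/2.258 = 0.4055.
φ₁ = arccos(0.4055) ≈ 66.1°.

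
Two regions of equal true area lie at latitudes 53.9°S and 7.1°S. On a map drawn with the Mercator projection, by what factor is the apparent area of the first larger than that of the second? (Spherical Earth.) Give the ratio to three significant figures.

2.84

Mercator areal scale is sec²φ.
At 53.9°: sec²(53.9°) = 1/0.5892² = 2.881.
At 7.1°: sec²(7.1°) = 1/0.9923² = 1.016.
Ratio = 2.881/1.016 = cos²(7.1°)/cos²(53.9°) ≈ 2.84.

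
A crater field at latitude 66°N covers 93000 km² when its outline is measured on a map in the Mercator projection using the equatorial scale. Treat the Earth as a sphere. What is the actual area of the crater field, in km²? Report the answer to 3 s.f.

For Mercator, h = k = sec φ (a conformal cylindrical projection has a single point scale, 1/cos φ).
Areal scale = k² = sec²φ = 1/cos²(66°) = 1/0.4067² = 6.045.
True area = apparent / (areal scale) = 93000 / 6.045 ≈ 15400 km².

15400 km²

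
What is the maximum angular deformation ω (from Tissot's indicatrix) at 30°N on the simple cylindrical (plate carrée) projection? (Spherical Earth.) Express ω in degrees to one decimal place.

8.2°

In the plate carrée (x = Rλ, y = Rφ), meridians are true-scale (h = 1) and parallels are stretched by k = sec φ.
At 30°: h = 1.000, k = 1.155; principal scales a = 1.155, b = 1.000.
sin(ω/2) = (a − b)/(a + b) = 0.1547/2.155 = 0.07180, so ω = 2 arcsin(0.07180) ≈ 8.2°.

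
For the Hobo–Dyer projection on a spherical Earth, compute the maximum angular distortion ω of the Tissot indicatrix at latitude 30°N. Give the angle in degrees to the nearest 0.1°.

10.0°

Hobo–Dyer is a cylindrical equal-area projection with standard parallels at ±37.5°. For cylindrical equal-area with standard parallel φ₀, h = cos φ / cos φ₀ and k = cos φ₀ / cos φ, so h·k = 1.
At 30°: h = 1.092, k = 0.9161; principal scales a = 1.092, b = 0.9161.
sin(ω/2) = (a − b)/(a + b) = 0.1755/2.008 = 0.08742, so ω = 2 arcsin(0.08742) ≈ 10.0°.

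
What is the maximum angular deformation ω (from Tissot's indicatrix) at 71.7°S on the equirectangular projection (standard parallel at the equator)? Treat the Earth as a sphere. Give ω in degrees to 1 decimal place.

62.9°

For the equirectangular projection with φ₀ = 0 (plate carrée), h = 1 along meridians and k = sec φ along parallels.
At 71.7°: h = 1.000, k = 3.185; principal scales a = 3.185, b = 1.000.
sin(ω/2) = (a − b)/(a + b) = 2.185/4.185 = 0.5221, so ω = 2 arcsin(0.5221) ≈ 62.9°.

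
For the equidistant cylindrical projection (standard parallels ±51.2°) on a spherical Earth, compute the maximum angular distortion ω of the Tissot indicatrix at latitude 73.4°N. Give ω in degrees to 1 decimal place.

43.9°

The equidistant cylindrical projection with φ₀ = 51.2° has h = 1 (meridians true) and k = cos φ₀ / cos φ along parallels.
At 73.4°: h = 1.000, k = 2.193; principal scales a = 2.193, b = 1.000.
sin(ω/2) = (a − b)/(a + b) = 1.193/3.193 = 0.3737, so ω = 2 arcsin(0.3737) ≈ 43.9°.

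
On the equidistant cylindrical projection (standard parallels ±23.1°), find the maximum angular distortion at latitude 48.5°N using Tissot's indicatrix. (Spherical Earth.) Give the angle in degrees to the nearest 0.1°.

18.7°

With standard parallel φ₀ = 23.1°, the equirectangular projection gives x = Rλ cos φ₀, y = Rφ, so h = 1 and k = cos 23.1° / cos φ.
At 48.5°: h = 1.000, k = 1.388; principal scales a = 1.388, b = 1.000.
sin(ω/2) = (a − b)/(a + b) = 0.3882/2.388 = 0.1625, so ω = 2 arcsin(0.1625) ≈ 18.7°.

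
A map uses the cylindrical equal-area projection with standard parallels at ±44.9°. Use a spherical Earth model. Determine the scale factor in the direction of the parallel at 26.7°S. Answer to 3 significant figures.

0.793

For cylindrical equal-area with standard parallel φ₀, h = cos φ / cos φ₀ and k = cos φ₀ / cos φ, so h·k = 1.
k = cos 44.9° / cos 26.7° = 0.7083/0.8934 = 0.7929.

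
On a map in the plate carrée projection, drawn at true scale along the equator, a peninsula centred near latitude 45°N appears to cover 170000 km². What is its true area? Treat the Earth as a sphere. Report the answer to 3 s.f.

Plate carrée maps x = Rλ, y = Rφ. The meridian scale is h = 1 and the parallel scale is k = 1/cos φ = sec φ.
Areal scale = h·k = 1 × sec φ; at 45°, h = 1.000, k = 1.414, so h·k = 1.414.
True area = apparent / (areal scale) = 170000 / 1.414 ≈ 120000 km².

120000 km²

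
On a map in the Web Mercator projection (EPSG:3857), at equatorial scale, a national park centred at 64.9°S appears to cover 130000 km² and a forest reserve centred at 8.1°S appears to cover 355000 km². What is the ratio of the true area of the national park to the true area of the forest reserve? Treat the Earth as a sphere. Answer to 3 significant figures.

0.0672

On Mercator the areal scale is sec²φ, so true area = apparent × cos²φ.
True area of national park: 130000 × cos²(64.9°) = 130000 × 0.1799 = 23390 km².
True area of forest reserve: 355000 × cos²(8.1°) = 355000 × 0.9801 = 348000 km².
Ratio = 23390 / 348000 ≈ 0.0672.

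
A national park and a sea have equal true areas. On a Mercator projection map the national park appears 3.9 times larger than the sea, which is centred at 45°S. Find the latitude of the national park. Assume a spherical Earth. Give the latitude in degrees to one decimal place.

69.0°

Mercator areal scale is sec²φ, so apparent-area ratio = sec²φ₁ / sec²φ₂ = cos²φ₂ / cos²φ₁.
cos²φ₂ / cos²φ₁ = 3.9  ⇒  cos φ₁ = cos 45° / √3.9 = 0.7071/1.975 = 0.3581.
φ₁ = arccos(0.3581) ≈ 69.0°.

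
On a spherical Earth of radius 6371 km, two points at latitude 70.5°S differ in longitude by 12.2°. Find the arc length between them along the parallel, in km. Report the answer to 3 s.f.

Arc length along a parallel = R cos φ · Δλ (with Δλ in radians).
= 6371 × cos 70.5° × (12.2° × π/180) = 6371 × 0.3338 × 0.2129 ≈ 453 km.

453 km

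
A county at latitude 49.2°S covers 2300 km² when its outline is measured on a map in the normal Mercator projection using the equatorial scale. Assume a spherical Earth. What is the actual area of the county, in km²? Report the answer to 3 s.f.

The Mercator projection is conformal; its linear scale factor is the same in every direction and equals sec φ = 1/cos φ.
Areal scale = k² = sec²φ = 1/cos²(49.2°) = 1/0.6534² = 2.342.
True area = apparent / (areal scale) = 2300 / 2.342 ≈ 982 km².

982 km²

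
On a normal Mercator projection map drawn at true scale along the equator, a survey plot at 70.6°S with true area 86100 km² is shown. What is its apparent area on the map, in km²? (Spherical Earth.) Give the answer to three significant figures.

780000 km²

For Mercator, h = k = sec φ (a conformal cylindrical projection has a single point scale, 1/cos φ).
Areal scale = k² = sec²φ = 1/cos²(70.6°) = 1/0.3322² = 9.064.
Apparent area = 86100 × 9.064 ≈ 780000 km².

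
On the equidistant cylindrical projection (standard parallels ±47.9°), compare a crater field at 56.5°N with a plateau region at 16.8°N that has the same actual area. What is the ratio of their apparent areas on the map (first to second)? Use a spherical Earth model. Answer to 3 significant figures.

1.73

With standard parallel φ₀ = 47.9°, the equirectangular projection gives x = Rλ cos φ₀, y = Rφ, so h = 1 and k = cos 47.9° / cos φ.
Areal scale at 56.5°: h·k = 1.000 × 1.215 = 1.215.
Areal scale at 16.8°: h·k = 1.000 × 0.7003 = 0.7003.
Ratio = 1.215/0.7003 ≈ 1.73.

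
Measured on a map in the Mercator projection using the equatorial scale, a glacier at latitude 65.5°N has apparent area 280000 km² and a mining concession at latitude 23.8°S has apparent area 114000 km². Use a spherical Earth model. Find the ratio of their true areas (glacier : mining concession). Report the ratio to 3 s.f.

0.505

On Mercator the areal scale is sec²φ, so true area = apparent × cos²φ.
True area of glacier: 280000 × cos²(65.5°) = 280000 × 0.1720 = 48150 km².
True area of mining concession: 114000 × cos²(23.8°) = 114000 × 0.8372 = 95440 km².
Ratio = 48150 / 95440 ≈ 0.505.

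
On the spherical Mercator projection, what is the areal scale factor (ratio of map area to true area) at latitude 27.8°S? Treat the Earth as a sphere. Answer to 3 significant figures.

Mercator is conformal, so the point scale is isotropic: h = k = sec φ = 1/cos φ.
Areal scale = k² = sec²φ = 1/cos²(27.8°) = 1/0.8846² = 1.278.

1.28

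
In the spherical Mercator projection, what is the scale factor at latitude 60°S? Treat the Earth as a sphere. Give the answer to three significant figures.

For Mercator, h = k = sec φ (a conformal cylindrical projection has a single point scale, 1/cos φ).
k = 1/cos 60° = 1/0.5000 = 2.000.

2.00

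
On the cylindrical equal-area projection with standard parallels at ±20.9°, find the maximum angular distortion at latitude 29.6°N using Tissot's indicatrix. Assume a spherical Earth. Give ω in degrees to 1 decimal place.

8.2°

For cylindrical equal-area with standard parallel φ₀, h = cos φ / cos φ₀ and k = cos φ₀ / cos φ, so h·k = 1.
At 29.6°: h = 0.9307, k = 1.074; principal scales a = 1.074, b = 0.9307.
sin(ω/2) = (a − b)/(a + b) = 0.1437/2.005 = 0.07166, so ω = 2 arcsin(0.07166) ≈ 8.2°.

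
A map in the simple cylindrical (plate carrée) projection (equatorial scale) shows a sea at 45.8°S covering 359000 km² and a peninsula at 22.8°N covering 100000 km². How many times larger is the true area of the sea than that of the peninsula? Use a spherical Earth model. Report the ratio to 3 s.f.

2.71

Plate carrée has h = 1 and k = sec φ, giving areal scale sec φ; true area = (apparent area) · cos φ.
True area of sea: 359000 × cos(45.8°) = 359000 × 0.6972 = 250300 km².
True area of peninsula: 100000 × cos(22.8°) = 100000 × 0.9219 = 92190 km².
Ratio = 250300 / 92190 ≈ 2.71.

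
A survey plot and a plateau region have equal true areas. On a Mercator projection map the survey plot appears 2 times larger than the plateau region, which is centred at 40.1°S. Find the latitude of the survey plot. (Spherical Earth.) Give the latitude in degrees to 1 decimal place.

57.3°

On Mercator, (apparent₁)/(apparent₂) = sec²φ₁ / sec²φ₂ when true areas are equal.
cos²φ₂ / cos²φ₁ = 2  ⇒  cos φ₁ = cos 40.1° / √2 = 0.7649/1.414 = 0.5409.
φ₁ = arccos(0.5409) ≈ 57.3°.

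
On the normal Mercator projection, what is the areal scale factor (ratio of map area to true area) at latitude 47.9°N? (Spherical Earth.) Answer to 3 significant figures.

2.22

Mercator is conformal, so the point scale is isotropic: h = k = sec φ = 1/cos φ.
Areal scale = k² = sec²φ = 1/cos²(47.9°) = 1/0.6704² = 2.225.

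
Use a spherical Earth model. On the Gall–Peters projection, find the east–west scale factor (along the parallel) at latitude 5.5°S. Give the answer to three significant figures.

0.710

Gall–Peters is a cylindrical equal-area projection with standard parallels at ±45°. A cylindrical equal-area projection with standard parallel φ₀ has meridian scale h = cos φ / cos φ₀ and parallel scale k = cos φ₀ / cos φ (so areas are preserved, h·k = 1).
k = cos 45° / cos 5.5° = 0.7071/0.9954 = 0.7104.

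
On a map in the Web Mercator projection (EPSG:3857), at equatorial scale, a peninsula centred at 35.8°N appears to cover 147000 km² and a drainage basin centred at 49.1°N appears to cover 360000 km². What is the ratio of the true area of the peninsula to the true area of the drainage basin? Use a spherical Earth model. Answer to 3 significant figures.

0.627

On Mercator the areal scale is sec²φ, so true area = apparent × cos²φ.
True area of peninsula: 147000 × cos²(35.8°) = 147000 × 0.6578 = 96700 km².
True area of drainage basin: 360000 × cos²(49.1°) = 360000 × 0.4287 = 154300 km².
Ratio = 96700 / 154300 ≈ 0.627.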